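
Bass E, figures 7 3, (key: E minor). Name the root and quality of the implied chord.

The figures 7 3 indicate a seventh chord in root position.
In root position the bass is the root, so the root is E.
The chord tones are E, G, B, D, giving E minor seventh.

E minor seventh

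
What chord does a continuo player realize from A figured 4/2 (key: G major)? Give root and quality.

The figures 4/2 indicate a seventh chord in third inversion.
In third inversion the root lies a second above the bass: a second above A in G major is B.
The chord tones are A, B, D, F#, giving B minor seventh.

B minor seventh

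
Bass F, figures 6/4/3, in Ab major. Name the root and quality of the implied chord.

The figures 6/4/3 indicate a seventh chord in second inversion.
In second inversion the root lies a fourth above the bass: a fourth above F in Ab major is Bb.
The chord tones are F, Ab, Bb, Db, giving Bb minor seventh.

Bb minor seventh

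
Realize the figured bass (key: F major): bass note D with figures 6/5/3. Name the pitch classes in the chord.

A third above D in this key is F.
A fifth above D in this key is A.
A sixth above D in this key is Bb.
Together with the bass D, this spells Bb major seventh in first inversion.

D, F, A, Bb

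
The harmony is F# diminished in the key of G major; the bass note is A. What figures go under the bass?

A is the third of F# diminished, so the chord is in first inversion.
A triad in first inversion is figured 6/3, conventionally abbreviated 6.

6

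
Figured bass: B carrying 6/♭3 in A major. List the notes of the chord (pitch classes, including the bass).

B, Db, G#

A third above B in this key is D, lowered to Db by the flat.
A sixth above B in this key is G#.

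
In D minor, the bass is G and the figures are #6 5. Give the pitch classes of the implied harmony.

G, Bb, D, E#

The written figures #6 5 are shorthand for 6/5/3: the 3 is implied.
A third above G in this key is Bb.
A fifth above G in this key is D.
A sixth above G in this key is E, raised to E# by the sharp.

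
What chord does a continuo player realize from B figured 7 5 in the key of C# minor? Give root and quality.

B dominant seventh

The figures 7 5 indicate a seventh chord in root position.
In root position the bass is the root, so the root is B.
The chord tones are B, D#, F#, A, giving B dominant seventh.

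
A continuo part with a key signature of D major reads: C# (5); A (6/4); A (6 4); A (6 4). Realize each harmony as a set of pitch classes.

C#, E, G | A, D, F# | A, D, F# | A, D, F#

C# (5/3): C#, E, G.
A (6/4): A, D, F#.
A (6/4): A, D, F#.
A (6/4): A, D, F#.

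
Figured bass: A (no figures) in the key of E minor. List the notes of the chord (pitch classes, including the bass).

A, C, E

An unfigured bass implies 5/3.
A third above A in this key is C.
A fifth above A in this key is E.
Together with the bass A, this spells A minor in root position.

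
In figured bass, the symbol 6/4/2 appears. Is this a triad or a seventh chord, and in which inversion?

Intervals of 6/4/2 above the bass form a seventh chord; the bass is the seventh, so this is third inversion.

seventh chord, third inversion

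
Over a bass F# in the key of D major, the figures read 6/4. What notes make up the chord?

A fourth above F# in this key is B.
A sixth above F# in this key is D.
Together with the bass F#, this spells B minor in second inversion.

F#, B, D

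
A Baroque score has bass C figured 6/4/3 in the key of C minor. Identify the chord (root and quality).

The figures 6/4/3 indicate a seventh chord in second inversion.
In second inversion the root lies a fourth above the bass: a fourth above C in C minor is F.
The chord tones are C, Eb, F, Ab, giving F minor seventh.

F minor seventh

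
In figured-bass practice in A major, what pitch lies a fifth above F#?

Counting 4 letter steps above F# lands on C; in A major, that letter is C#.

C#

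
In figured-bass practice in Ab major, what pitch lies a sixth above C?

Counting 5 letter steps above C lands on A; in Ab major, that letter is Ab.

Ab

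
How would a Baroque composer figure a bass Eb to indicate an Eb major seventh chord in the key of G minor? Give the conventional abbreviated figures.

7

Eb is the root of Eb major seventh, so the chord is in root position.
A seventh chord in root position is figured 7/5/3, conventionally abbreviated 7.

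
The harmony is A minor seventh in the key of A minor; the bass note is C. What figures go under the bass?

6/5

C is the third of A minor seventh, so the chord is in first inversion.
A seventh chord in first inversion is figured 6/5/3, conventionally abbreviated 6/5.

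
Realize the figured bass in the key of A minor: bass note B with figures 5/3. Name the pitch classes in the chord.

B, D, F

A third above B in this key is D.
A fifth above B in this key is F.
Together with the bass B, this spells B diminished in root position.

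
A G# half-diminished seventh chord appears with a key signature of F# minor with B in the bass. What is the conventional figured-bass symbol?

6/5

B is the third of G# half-diminished seventh, so the chord is in first inversion.
A seventh chord in first inversion is figured 6/5/3, conventionally abbreviated 6/5.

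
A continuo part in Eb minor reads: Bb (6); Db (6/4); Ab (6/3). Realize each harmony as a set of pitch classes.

Bb (6/3): Bb, Db, Gb.
Db (6/4): Db, Gb, Bb.
Ab (6/3): Ab, Cb, F.

Bb, Db, Gb | Db, Gb, Bb | Ab, Cb, F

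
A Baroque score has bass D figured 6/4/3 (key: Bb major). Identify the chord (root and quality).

The figures 6/4/3 indicate a seventh chord in second inversion.
In second inversion the root lies a fourth above the bass: a fourth above D in Bb major is G.
The chord tones are D, F, G, Bb, giving G minor seventh.

G minor seventh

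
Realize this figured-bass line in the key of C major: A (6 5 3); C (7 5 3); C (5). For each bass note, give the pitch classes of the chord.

A, C, E, F | C, E, G, B | C, E, G

A (6/5/3): A, C, E, F.
C (7/5/3): C, E, G, B.
C (5/3): C, E, G.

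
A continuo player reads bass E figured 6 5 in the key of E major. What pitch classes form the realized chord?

The written figures 6 5 are shorthand for 6/5/3: the 3 is implied.
A third above E in this key is G#.
A fifth above E in this key is B.
A sixth above E in this key is C#.
Together with the bass E, this spells C# minor seventh in first inversion.

E, G#, B, C#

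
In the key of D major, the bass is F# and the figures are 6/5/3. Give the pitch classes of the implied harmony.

F#, A, C#, D

A third above F# in this key is A.
A fifth above F# in this key is C#.
A sixth above F# in this key is D.
Together with the bass F#, this spells D major seventh in first inversion.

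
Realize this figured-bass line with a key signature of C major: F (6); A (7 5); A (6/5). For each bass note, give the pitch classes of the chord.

F (6/3): F, A, D.
A (7/5/3): A, C, E, G.
A (6/5/3): A, C, E, F.

F, A, D | A, C, E, G | A, C, E, F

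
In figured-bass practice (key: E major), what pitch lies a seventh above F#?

Counting 6 letter steps above F# lands on E; in E major, that letter is E.

E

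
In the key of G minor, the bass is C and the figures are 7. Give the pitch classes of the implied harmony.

C, Eb, G, Bb

The written figures 7 are shorthand for 7/5/3: the 5/3 are implied.
A third above C in this key is Eb.
A fifth above C in this key is G.
A seventh above C in this key is Bb.
Together with the bass C, this spells C minor seventh in root position.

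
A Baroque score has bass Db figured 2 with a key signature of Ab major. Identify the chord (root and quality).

The figures 2 indicate a seventh chord in third inversion.
In third inversion the root lies a second above the bass: a second above Db in Ab major is Eb.
The chord tones are Db, Eb, G, Bb, giving Eb dominant seventh.

Eb dominant seventh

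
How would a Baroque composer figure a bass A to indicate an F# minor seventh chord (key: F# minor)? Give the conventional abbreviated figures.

6/5

A is the third of F# minor seventh, so the chord is in first inversion.
A seventh chord in first inversion is figured 6/5/3, conventionally abbreviated 6/5.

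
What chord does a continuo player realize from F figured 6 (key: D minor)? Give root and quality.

D minor

The figures 6 indicate a triad in first inversion.
In first inversion the root lies a sixth above the bass: a sixth above F in D minor is D.
The chord tones are F, A, D, giving D minor.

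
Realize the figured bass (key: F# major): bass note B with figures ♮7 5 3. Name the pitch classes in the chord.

B, D#, F#, A

A third above B in this key is D#.
A fifth above B in this key is F#.
A seventh above B in this key is A#, made natural (A) by the ♮ figure.
Together with the bass B, this spells B dominant seventh in root position.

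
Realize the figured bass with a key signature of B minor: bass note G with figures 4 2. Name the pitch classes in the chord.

The written figures 4 2 are shorthand for 6/4/2: the 6 is implied.
A second above G in this key is A.
A fourth above G in this key is C#.
A sixth above G in this key is E.
Together with the bass G, this spells A dominant seventh in third inversion.

G, A, C#, E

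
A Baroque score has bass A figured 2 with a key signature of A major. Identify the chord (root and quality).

B minor seventh

The figures 2 indicate a seventh chord in third inversion.
In third inversion the root lies a second above the bass: a second above A in A major is B.
The chord tones are A, B, D, F#, giving B minor seventh.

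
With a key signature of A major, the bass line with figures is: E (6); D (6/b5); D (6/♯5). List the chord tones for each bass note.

E, G#, C# | D, F#, Ab, B | D, F#, A#, B

E (6/3): E, G#, C#.
D (6/b5/3): D, F#, Ab, B.
D (6/#5/3): D, F#, A#, B.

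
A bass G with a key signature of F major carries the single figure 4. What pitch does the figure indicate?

Counting 3 letter steps above G lands on C; in F major, that letter is C.

C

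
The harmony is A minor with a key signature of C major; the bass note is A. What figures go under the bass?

no figures

A is the root of A minor, so the chord is in root position.
A triad in root position is figured 5/3, conventionally abbreviated (no figures — root-position triad).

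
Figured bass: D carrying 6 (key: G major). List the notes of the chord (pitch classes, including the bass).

D, F#, B

The written figures 6 are shorthand for 6/3: the 3 is implied.
A third above D in this key is F#.
A sixth above D in this key is B.
Together with the bass D, this spells B minor in first inversion.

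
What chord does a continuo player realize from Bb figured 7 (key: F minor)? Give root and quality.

The figures 7 indicate a seventh chord in root position.
In root position the bass is the root, so the root is Bb.
The chord tones are Bb, Db, F, Ab, giving Bb minor seventh.

Bb minor seventh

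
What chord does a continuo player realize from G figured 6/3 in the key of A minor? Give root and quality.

The figures 6/3 indicate a triad in first inversion.
In first inversion the root lies a sixth above the bass: a sixth above G in A minor is E.
The chord tones are G, B, E, giving E minor.

E minor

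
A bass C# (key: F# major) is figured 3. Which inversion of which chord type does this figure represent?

triad, root position

3 is shorthand for 5/3.
Intervals of 5/3 above the bass form a triad; the bass is the root, so this is root position.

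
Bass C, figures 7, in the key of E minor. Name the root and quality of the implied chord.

The figures 7 indicate a seventh chord in root position.
In root position the bass is the root, so the root is C.
The chord tones are C, E, G, B, giving C major seventh.

C major seventh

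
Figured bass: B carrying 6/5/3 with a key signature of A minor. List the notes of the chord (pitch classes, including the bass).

B, D, F, G

A third above B in this key is D.
A fifth above B in this key is F.
A sixth above B in this key is G.
Together with the bass B, this spells G dominant seventh in first inversion.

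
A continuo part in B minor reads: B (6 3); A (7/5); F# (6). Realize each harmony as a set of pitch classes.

B, D, G | A, C#, E, G | F#, A, D

B (6/3): B, D, G.
A (7/5/3): A, C#, E, G.
F# (6/3): F#, A, D.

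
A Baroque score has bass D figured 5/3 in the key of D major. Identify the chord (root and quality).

The figures 5/3 indicate a triad in root position.
In root position the bass is the root, so the root is D.
The chord tones are D, F#, A, giving D major.

D major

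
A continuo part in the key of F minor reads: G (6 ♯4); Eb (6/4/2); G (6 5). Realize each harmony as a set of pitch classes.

G (6/#4): G, C#, Eb.
Eb (6/4/2): Eb, F, Ab, C.
G (6/5/3): G, Bb, Db, Eb.

G, C#, Eb | Eb, F, Ab, C | G, Bb, Db, Eb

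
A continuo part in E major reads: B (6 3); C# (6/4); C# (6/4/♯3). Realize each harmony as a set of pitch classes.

B (6/3): B, D#, G#.
C# (6/4): C#, F#, A.
C# (6/4/#3): C#, E#, F#, A.

B, D#, G# | C#, F#, A | C#, E#, F#, A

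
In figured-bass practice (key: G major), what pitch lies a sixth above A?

F#

Counting 5 letter steps above A lands on F; in G major, that letter is F#.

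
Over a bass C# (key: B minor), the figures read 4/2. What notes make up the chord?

The written figures 4/2 are shorthand for 6/4/2: the 6 is implied.
A second above C# in this key is D.
A fourth above C# in this key is F#.
A sixth above C# in this key is A.
Together with the bass C#, this spells D major seventh in third inversion.

C#, D, F#, A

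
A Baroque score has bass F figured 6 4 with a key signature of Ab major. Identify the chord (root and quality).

The figures 6 4 indicate a triad in second inversion.
In second inversion the root lies a fourth above the bass: a fourth above F in Ab major is Bb.
The chord tones are F, Bb, Db, giving Bb minor.

Bb minor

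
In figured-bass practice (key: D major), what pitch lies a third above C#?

E

Counting 2 letter steps above C# lands on E; in D major, that letter is E.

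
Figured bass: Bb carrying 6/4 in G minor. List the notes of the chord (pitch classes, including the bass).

Bb, Eb, G

A fourth above Bb in this key is Eb.
A sixth above Bb in this key is G.
Together with the bass Bb, this spells Eb major in second inversion.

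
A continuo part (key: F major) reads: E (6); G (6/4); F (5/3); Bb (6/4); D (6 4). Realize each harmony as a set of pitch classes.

E (6/3): E, G, C.
G (6/4): G, C, E.
F (5/3): F, A, C.
Bb (6/4): Bb, E, G.
D (6/4): D, G, Bb.

E, G, C | G, C, E | F, A, C | Bb, E, G | D, G, Bb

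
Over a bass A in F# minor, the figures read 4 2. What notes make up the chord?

The written figures 4 2 are shorthand for 6/4/2: the 6 is implied.
A second above A in this key is B.
A fourth above A in this key is D.
A sixth above A in this key is F#.
Together with the bass A, this spells B minor seventh in third inversion.

A, B, D, F#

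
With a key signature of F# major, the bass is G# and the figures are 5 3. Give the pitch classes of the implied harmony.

G#, B, D#

A third above G# in this key is B.
A fifth above G# in this key is D#.
Together with the bass G#, this spells G# minor in root position.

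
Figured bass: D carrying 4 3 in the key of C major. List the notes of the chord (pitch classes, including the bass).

D, F, G, B

The written figures 4 3 are shorthand for 6/4/3: the 6 is implied.
A third above D in this key is F.
A fourth above D in this key is G.
A sixth above D in this key is B.
Together with the bass D, this spells G dominant seventh in second inversion.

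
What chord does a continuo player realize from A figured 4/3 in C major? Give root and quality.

The figures 4/3 indicate a seventh chord in second inversion.
In second inversion the root lies a fourth above the bass: a fourth above A in C major is D.
The chord tones are A, C, D, F, giving D minor seventh.

D minor seventh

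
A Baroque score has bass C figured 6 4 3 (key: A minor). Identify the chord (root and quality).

The figures 6 4 3 indicate a seventh chord in second inversion.
In second inversion the root lies a fourth above the bass: a fourth above C in A minor is F.
The chord tones are C, E, F, A, giving F major seventh.

F major seventh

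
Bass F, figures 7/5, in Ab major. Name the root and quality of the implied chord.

The figures 7/5 indicate a seventh chord in root position.
In root position the bass is the root, so the root is F.
The chord tones are F, Ab, C, Eb, giving F minor seventh.

F minor seventh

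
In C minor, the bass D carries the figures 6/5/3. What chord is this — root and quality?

Bb dominant seventh

The figures 6/5/3 indicate a seventh chord in first inversion.
In first inversion the root lies a sixth above the bass: a sixth above D in C minor is Bb.
The chord tones are D, F, Ab, Bb, giving Bb dominant seventh.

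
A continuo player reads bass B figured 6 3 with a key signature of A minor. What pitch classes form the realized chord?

B, D, G

A third above B in this key is D.
A sixth above B in this key is G.
Together with the bass B, this spells G major in first inversion.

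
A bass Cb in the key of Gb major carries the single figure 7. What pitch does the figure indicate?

Bb

Counting 6 letter steps above Cb lands on B; in Gb major, that letter is Bb.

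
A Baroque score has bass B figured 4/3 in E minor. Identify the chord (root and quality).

The figures 4/3 indicate a seventh chord in second inversion.
In second inversion the root lies a fourth above the bass: a fourth above B in E minor is E.
The chord tones are B, D, E, G, giving E minor seventh.

E minor seventh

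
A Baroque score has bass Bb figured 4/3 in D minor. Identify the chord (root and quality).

The figures 4/3 indicate a seventh chord in second inversion.
In second inversion the root lies a fourth above the bass: a fourth above Bb in D minor is E.
The chord tones are Bb, D, E, G, giving E half-diminished seventh.

E half-diminished seventh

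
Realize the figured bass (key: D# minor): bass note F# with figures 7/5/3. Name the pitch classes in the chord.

A third above F# in this key is A#.
A fifth above F# in this key is C#.
A seventh above F# in this key is E#.
Together with the bass F#, this spells F# major seventh in root position.

F#, A#, C#, E#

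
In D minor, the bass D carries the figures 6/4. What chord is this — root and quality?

G minor

The figures 6/4 indicate a triad in second inversion.
In second inversion the root lies a fourth above the bass: a fourth above D in D minor is G.
The chord tones are D, G, Bb, giving G minor.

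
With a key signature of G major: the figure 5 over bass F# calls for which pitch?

Counting 4 letter steps above F# lands on C; in G major, that letter is C.

C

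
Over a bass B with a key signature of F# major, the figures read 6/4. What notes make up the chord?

A fourth above B in this key is E#.
A sixth above B in this key is G#.
Together with the bass B, this spells E# diminished in second inversion.

B, E#, G#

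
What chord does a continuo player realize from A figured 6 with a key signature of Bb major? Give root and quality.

The figures 6 indicate a triad in first inversion.
In first inversion the root lies a sixth above the bass: a sixth above A in Bb major is F.
The chord tones are A, C, F, giving F major.

F major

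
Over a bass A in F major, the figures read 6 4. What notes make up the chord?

A fourth above A in this key is D.
A sixth above A in this key is F.
Together with the bass A, this spells D minor in second inversion.

A, D, F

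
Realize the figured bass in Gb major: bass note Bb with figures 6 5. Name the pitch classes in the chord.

Bb, Db, F, Gb

The written figures 6 5 are shorthand for 6/5/3: the 3 is implied.
A third above Bb in this key is Db.
A fifth above Bb in this key is F.
A sixth above Bb in this key is Gb.
Together with the bass Bb, this spells Gb major seventh in first inversion.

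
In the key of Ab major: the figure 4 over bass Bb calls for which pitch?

Eb

Counting 3 letter steps above Bb lands on E; in Ab major, that letter is Eb.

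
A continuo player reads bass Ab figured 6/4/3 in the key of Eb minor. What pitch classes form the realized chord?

A third above Ab in this key is Cb.
A fourth above Ab in this key is Db.
A sixth above Ab in this key is F.
Together with the bass Ab, this spells Db dominant seventh in second inversion.

Ab, Cb, Db, F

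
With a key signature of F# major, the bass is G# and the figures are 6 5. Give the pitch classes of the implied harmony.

G#, B, D#, E#

The written figures 6 5 are shorthand for 6/5/3: the 3 is implied.
A third above G# in this key is B.
A fifth above G# in this key is D#.
A sixth above G# in this key is E#.
Together with the bass G#, this spells E# half-diminished seventh in first inversion.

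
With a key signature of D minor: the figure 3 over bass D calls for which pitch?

Counting 2 letter steps above D lands on F; in D minor, that letter is F.

F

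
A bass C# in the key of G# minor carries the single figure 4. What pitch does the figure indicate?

F#

Counting 3 letter steps above C# lands on F; in G# minor, that letter is F#.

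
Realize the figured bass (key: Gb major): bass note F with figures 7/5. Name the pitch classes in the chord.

The written figures 7/5 are shorthand for 7/5/3: the 3 is implied.
A third above F in this key is Ab.
A fifth above F in this key is Cb.
A seventh above F in this key is Eb.
Together with the bass F, this spells F half-diminished seventh in root position.

F, Ab, Cb, Eb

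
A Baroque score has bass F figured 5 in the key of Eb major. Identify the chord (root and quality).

F minor

The figures 5 indicate a triad in root position.
In root position the bass is the root, so the root is F.
The chord tones are F, Ab, C, giving F minor.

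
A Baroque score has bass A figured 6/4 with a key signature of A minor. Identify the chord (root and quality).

D minor

The figures 6/4 indicate a triad in second inversion.
In second inversion the root lies a fourth above the bass: a fourth above A in A minor is D.
The chord tones are A, D, F, giving D minor.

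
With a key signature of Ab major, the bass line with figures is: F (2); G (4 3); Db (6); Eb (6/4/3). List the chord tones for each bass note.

F, G, Bb, Db | G, Bb, C, Eb | Db, F, Bb | Eb, G, Ab, C

F (6/4/2): F, G, Bb, Db.
G (6/4/3): G, Bb, C, Eb.
Db (6/3): Db, F, Bb.
Eb (6/4/3): Eb, G, Ab, C.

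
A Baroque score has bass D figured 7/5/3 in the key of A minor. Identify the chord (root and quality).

The figures 7/5/3 indicate a seventh chord in root position.
In root position the bass is the root, so the root is D.
The chord tones are D, F, A, C, giving D minor seventh.

D minor seventh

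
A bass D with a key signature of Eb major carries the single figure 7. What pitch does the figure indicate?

C

Counting 6 letter steps above D lands on C; in Eb major, that letter is C.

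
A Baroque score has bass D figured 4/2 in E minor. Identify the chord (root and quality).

E minor seventh

The figures 4/2 indicate a seventh chord in third inversion.
In third inversion the root lies a second above the bass: a second above D in E minor is E.
The chord tones are D, E, G, B, giving E minor seventh.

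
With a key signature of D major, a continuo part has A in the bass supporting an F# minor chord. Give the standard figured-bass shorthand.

A is the third of F# minor, so the chord is in first inversion.
A triad in first inversion is figured 6/3, conventionally abbreviated 6.

6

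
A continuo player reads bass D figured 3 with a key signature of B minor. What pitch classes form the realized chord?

The written figures 3 are shorthand for 5/3: the 5 is implied.
A third above D in this key is F#.
A fifth above D in this key is A.
Together with the bass D, this spells D major in root position.

D, F#, A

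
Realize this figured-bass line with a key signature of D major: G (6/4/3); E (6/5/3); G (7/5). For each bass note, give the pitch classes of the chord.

G, B, C#, E | E, G, B, C# | G, B, D, F#

G (6/4/3): G, B, C#, E.
E (6/5/3): E, G, B, C#.
G (7/5/3): G, B, D, F#.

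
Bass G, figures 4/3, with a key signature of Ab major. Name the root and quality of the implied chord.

C minor seventh

The figures 4/3 indicate a seventh chord in second inversion.
In second inversion the root lies a fourth above the bass: a fourth above G in Ab major is C.
The chord tones are G, Bb, C, Eb, giving C minor seventh.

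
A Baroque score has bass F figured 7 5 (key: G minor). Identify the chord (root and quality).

The figures 7 5 indicate a seventh chord in root position.
In root position the bass is the root, so the root is F.
The chord tones are F, A, C, Eb, giving F dominant seventh.

F dominant seventh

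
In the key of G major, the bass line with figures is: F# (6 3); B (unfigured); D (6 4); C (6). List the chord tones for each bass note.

F# (6/3): F#, A, D.
B (5/3): B, D, F#.
D (6/4): D, G, B.
C (6/3): C, E, A.

F#, A, D | B, D, F# | D, G, B | C, E, A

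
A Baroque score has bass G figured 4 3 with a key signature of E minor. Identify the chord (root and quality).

The figures 4 3 indicate a seventh chord in second inversion.
In second inversion the root lies a fourth above the bass: a fourth above G in E minor is C.
The chord tones are G, B, C, E, giving C major seventh.

C major seventh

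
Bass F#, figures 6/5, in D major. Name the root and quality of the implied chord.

D major seventh

The figures 6/5 indicate a seventh chord in first inversion.
In first inversion the root lies a sixth above the bass: a sixth above F# in D major is D.
The chord tones are F#, A, C#, D, giving D major seventh.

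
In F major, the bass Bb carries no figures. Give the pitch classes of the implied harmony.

An unfigured bass implies 5/3.
A third above Bb in this key is D.
A fifth above Bb in this key is F.
Together with the bass Bb, this spells Bb major in root position.

Bb, D, F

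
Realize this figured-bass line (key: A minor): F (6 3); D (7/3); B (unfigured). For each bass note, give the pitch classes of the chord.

F (6/3): F, A, D.
D (7/5/3): D, F, A, C.
B (5/3): B, D, F.

F, A, D | D, F, A, C | B, D, F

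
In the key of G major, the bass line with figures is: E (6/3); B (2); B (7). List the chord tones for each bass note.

E, G, C | B, C, E, G | B, D, F#, A

E (6/3): E, G, C.
B (6/4/2): B, C, E, G.
B (7/5/3): B, D, F#, A.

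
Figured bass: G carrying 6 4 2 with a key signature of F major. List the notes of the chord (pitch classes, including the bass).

A second above G in this key is A.
A fourth above G in this key is C.
A sixth above G in this key is E.
Together with the bass G, this spells A minor seventh in third inversion.

G, A, C, E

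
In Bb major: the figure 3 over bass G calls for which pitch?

Bb

Counting 2 letter steps above G lands on B; in Bb major, that letter is Bb.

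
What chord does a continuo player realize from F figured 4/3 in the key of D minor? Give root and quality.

The figures 4/3 indicate a seventh chord in second inversion.
In second inversion the root lies a fourth above the bass: a fourth above F in D minor is Bb.
The chord tones are F, A, Bb, D, giving Bb major seventh.

Bb major seventh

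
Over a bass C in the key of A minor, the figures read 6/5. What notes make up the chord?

C, E, G, A

The written figures 6/5 are shorthand for 6/5/3: the 3 is implied.
A third above C in this key is E.
A fifth above C in this key is G.
A sixth above C in this key is A.
Together with the bass C, this spells A minor seventh in first inversion.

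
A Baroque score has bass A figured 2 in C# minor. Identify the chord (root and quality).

The figures 2 indicate a seventh chord in third inversion.
In third inversion the root lies a second above the bass: a second above A in C# minor is B.
The chord tones are A, B, D#, F#, giving B dominant seventh.

B dominant seventh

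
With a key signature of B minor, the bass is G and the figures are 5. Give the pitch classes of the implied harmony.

G, B, D

The written figures 5 are shorthand for 5/3: the 3 is implied.
A third above G in this key is B.
A fifth above G in this key is D.
Together with the bass G, this spells G major in root position.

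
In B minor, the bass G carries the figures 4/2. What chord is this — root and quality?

A dominant seventh

The figures 4/2 indicate a seventh chord in third inversion.
In third inversion the root lies a second above the bass: a second above G in B minor is A.
The chord tones are G, A, C#, E, giving A dominant seventh.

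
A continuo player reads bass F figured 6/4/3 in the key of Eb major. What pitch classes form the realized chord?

F, Ab, Bb, D

A third above F in this key is Ab.
A fourth above F in this key is Bb.
A sixth above F in this key is D.
Together with the bass F, this spells Bb dominant seventh in second inversion.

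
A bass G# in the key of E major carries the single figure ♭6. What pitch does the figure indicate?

Counting 5 letter steps above G# lands on E; in E major, that letter is E.
The b6 figure lowers it a semitone, giving Eb.

Eb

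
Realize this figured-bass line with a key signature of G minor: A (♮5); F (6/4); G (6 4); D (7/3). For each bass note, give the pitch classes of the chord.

A, C, E | F, Bb, D | G, C, Eb | D, F, A, C

A (♮5/3): A, C, E.
F (6/4): F, Bb, D.
G (6/4): G, C, Eb.
D (7/5/3): D, F, A, C.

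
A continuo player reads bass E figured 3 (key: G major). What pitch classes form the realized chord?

The written figures 3 are shorthand for 5/3: the 5 is implied.
A third above E in this key is G.
A fifth above E in this key is B.
Together with the bass E, this spells E minor in root position.

E, G, B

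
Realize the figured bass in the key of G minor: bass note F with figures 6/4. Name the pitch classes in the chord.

A fourth above F in this key is Bb.
A sixth above F in this key is D.
Together with the bass F, this spells Bb major in second inversion.

F, Bb, D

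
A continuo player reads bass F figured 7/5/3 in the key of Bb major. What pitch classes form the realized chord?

A third above F in this key is A.
A fifth above F in this key is C.
A seventh above F in this key is Eb.
Together with the bass F, this spells F dominant seventh in root position.

F, A, C, Eb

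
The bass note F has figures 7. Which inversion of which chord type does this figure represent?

7 is shorthand for 7/5/3.
Intervals of 7/5/3 above the bass form a seventh chord; the bass is the root, so this is root position.

seventh chord, root position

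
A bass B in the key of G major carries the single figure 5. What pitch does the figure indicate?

Counting 4 letter steps above B lands on F; in G major, that letter is F#.

F#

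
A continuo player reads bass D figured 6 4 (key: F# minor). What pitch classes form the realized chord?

A fourth above D in this key is G#.
A sixth above D in this key is B.
Together with the bass D, this spells G# diminished in second inversion.

D, G#, B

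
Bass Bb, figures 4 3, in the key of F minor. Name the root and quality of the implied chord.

The figures 4 3 indicate a seventh chord in second inversion.
In second inversion the root lies a fourth above the bass: a fourth above Bb in F minor is Eb.
The chord tones are Bb, Db, Eb, G, giving Eb dominant seventh.

Eb dominant seventh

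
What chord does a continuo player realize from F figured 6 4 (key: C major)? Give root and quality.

B diminished

The figures 6 4 indicate a triad in second inversion.
In second inversion the root lies a fourth above the bass: a fourth above F in C major is B.
The chord tones are F, B, D, giving B diminished.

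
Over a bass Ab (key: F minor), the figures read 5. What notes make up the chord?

The written figures 5 are shorthand for 5/3: the 3 is implied.
A third above Ab in this key is C.
A fifth above Ab in this key is Eb.
Together with the bass Ab, this spells Ab major in root position.

Ab, C, Eb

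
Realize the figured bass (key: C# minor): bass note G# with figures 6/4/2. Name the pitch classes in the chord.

G#, A, C#, E

A second above G# in this key is A.
A fourth above G# in this key is C#.
A sixth above G# in this key is E.
Together with the bass G#, this spells A major seventh in third inversion.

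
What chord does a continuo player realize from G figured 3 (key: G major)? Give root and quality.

G major

The figures 3 indicate a triad in root position.
In root position the bass is the root, so the root is G.
The chord tones are G, B, D, giving G major.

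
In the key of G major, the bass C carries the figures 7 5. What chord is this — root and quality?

The figures 7 5 indicate a seventh chord in root position.
In root position the bass is the root, so the root is C.
The chord tones are C, E, G, B, giving C major seventh.

C major seventh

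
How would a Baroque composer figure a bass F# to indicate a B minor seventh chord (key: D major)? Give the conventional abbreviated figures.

F# is the fifth of B minor seventh, so the chord is in second inversion.
A seventh chord in second inversion is figured 6/4/3, conventionally abbreviated 4/3.

4/3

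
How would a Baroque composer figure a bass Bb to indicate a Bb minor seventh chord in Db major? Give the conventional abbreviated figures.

Bb is the root of Bb minor seventh, so the chord is in root position.
A seventh chord in root position is figured 7/5/3, conventionally abbreviated 7.

7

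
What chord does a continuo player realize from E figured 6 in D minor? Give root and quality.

C major

The figures 6 indicate a triad in first inversion.
In first inversion the root lies a sixth above the bass: a sixth above E in D minor is C.
The chord tones are E, G, C, giving C major.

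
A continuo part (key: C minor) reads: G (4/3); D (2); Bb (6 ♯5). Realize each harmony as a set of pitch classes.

G, Bb, C, Eb | D, Eb, G, Bb | Bb, D, F#, G

G (6/4/3): G, Bb, C, Eb.
D (6/4/2): D, Eb, G, Bb.
Bb (6/#5/3): Bb, D, F#, G.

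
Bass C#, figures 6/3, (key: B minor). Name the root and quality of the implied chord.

A major

The figures 6/3 indicate a triad in first inversion.
In first inversion the root lies a sixth above the bass: a sixth above C# in B minor is A.
The chord tones are C#, E, A, giving A major.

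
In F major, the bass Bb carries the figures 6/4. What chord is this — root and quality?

E diminished

The figures 6/4 indicate a triad in second inversion.
In second inversion the root lies a fourth above the bass: a fourth above Bb in F major is E.
The chord tones are Bb, E, G, giving E diminished.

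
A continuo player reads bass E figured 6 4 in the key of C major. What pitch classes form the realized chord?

E, A, C

A fourth above E in this key is A.
A sixth above E in this key is C.
Together with the bass E, this spells A minor in second inversion.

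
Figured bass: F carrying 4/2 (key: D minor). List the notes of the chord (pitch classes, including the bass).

F, G, Bb, D

The written figures 4/2 are shorthand for 6/4/2: the 6 is implied.
A second above F in this key is G.
A fourth above F in this key is Bb.
A sixth above F in this key is D.
Together with the bass F, this spells G minor seventh in third inversion.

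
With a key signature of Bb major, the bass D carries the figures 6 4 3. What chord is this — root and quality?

The figures 6 4 3 indicate a seventh chord in second inversion.
In second inversion the root lies a fourth above the bass: a fourth above D in Bb major is G.
The chord tones are D, F, G, Bb, giving G minor seventh.

G minor seventh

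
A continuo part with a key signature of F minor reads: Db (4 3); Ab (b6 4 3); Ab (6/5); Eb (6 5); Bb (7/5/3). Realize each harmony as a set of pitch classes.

Db, F, G, Bb | Ab, C, Db, Fb | Ab, C, Eb, F | Eb, G, Bb, C | Bb, Db, F, Ab

Db (6/4/3): Db, F, G, Bb.
Ab (b6/4/3): Ab, C, Db, Fb.
Ab (6/5/3): Ab, C, Eb, F.
Eb (6/5/3): Eb, G, Bb, C.
Bb (7/5/3): Bb, Db, F, Ab.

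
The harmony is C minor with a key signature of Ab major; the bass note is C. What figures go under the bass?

C is the root of C minor, so the chord is in root position.
A triad in root position is figured 5/3, conventionally abbreviated (no figures — root-position triad).

no figures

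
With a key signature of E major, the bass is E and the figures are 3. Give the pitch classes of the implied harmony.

E, G#, B

The written figures 3 are shorthand for 5/3: the 5 is implied.
A third above E in this key is G#.
A fifth above E in this key is B.
Together with the bass E, this spells E major in root position.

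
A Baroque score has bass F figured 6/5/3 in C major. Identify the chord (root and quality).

D minor seventh

The figures 6/5/3 indicate a seventh chord in first inversion.
In first inversion the root lies a sixth above the bass: a sixth above F in C major is D.
The chord tones are F, A, C, D, giving D minor seventh.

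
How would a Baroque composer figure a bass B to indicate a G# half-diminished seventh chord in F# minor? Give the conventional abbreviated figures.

B is the third of G# half-diminished seventh, so the chord is in first inversion.
A seventh chord in first inversion is figured 6/5/3, conventionally abbreviated 6/5.

6/5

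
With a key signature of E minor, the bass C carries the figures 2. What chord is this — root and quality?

D dominant seventh

The figures 2 indicate a seventh chord in third inversion.
In third inversion the root lies a second above the bass: a second above C in E minor is D.
The chord tones are C, D, F#, A, giving D dominant seventh.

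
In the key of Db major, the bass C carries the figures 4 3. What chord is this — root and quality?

F minor seventh

The figures 4 3 indicate a seventh chord in second inversion.
In second inversion the root lies a fourth above the bass: a fourth above C in Db major is F.
The chord tones are C, Eb, F, Ab, giving F minor seventh.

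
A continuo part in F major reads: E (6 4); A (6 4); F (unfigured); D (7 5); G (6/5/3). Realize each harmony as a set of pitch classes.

E, A, C | A, D, F | F, A, C | D, F, A, C | G, Bb, D, E

E (6/4): E, A, C.
A (6/4): A, D, F.
F (5/3): F, A, C.
D (7/5/3): D, F, A, C.
G (6/5/3): G, Bb, D, E.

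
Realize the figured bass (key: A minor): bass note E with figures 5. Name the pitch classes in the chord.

The written figures 5 are shorthand for 5/3: the 3 is implied.
A third above E in this key is G.
A fifth above E in this key is B.
Together with the bass E, this spells E minor in root position.

E, G, B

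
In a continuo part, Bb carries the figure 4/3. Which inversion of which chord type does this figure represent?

4/3 is shorthand for 6/4/3.
Intervals of 6/4/3 above the bass form a seventh chord; the bass is the fifth, so this is second inversion.

seventh chord, second inversion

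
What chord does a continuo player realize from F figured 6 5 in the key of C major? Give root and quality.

The figures 6 5 indicate a seventh chord in first inversion.
In first inversion the root lies a sixth above the bass: a sixth above F in C major is D.
The chord tones are F, A, C, D, giving D minor seventh.

D minor seventh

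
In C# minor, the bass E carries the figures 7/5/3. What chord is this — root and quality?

The figures 7/5/3 indicate a seventh chord in root position.
In root position the bass is the root, so the root is E.
The chord tones are E, G#, B, D#, giving E major seventh.

E major seventh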